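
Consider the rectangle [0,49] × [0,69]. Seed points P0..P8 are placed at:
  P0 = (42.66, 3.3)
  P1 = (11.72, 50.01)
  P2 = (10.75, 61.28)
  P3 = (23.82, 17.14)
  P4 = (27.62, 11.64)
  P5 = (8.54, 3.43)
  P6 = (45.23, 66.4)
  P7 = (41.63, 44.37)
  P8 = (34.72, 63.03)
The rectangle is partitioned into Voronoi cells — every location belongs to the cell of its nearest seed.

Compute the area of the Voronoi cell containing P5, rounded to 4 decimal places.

1. box [0,49]×[0,69]: [(0, 0) (49, 0) (49, 69) (0, 69)]
2. ⊥bis P5·P0 via (25.6,3.365): [(0, 0) (25.5872, 0) (25.8501, 69) (0, 69)]  |A|=1774.5853
3. ⊥bis P5·P1 via (10.13,26.72): [(0, 27.4116) (0, 0) (25.5872, 0) (25.6849, 25.6581)]  |A|=680.2911
4. ⊥bis P5·P2 via (9.645,32.355): [(0, 27.4116) (0, 0) (25.5872, 0) (25.6849, 25.6581)]  |A|=680.2911
5. ⊥bis P5·P3 via (16.18,10.285): [(0.8662, 27.3524) (0, 27.4116) (0, 0) (25.4082, 0)]  |A|=359.3607
6. ⊥bis P5·P4 via (18.08,7.535): [(17.5571, 8.7502) (0.8662, 27.3524) (0, 27.4116) (0, 0) (21.3223, 0)]  |A|=341.4842
7. ⊥bis P5·P6 via (26.885,34.915): [(17.5571, 8.7502) (0.8662, 27.3524) (0, 27.4116) (0, 0) (21.3223, 0)]  |A|=341.4842
8. ⊥bis P5·P7 via (25.085,23.9): [(17.5571, 8.7502) (0.8662, 27.3524) (0, 27.4116) (0, 0) (21.3223, 0)]  |A|=341.4842
9. ⊥bis P5·P8 via (21.63,33.23): [(17.5571, 8.7502) (0.8662, 27.3524) (0, 27.4116) (0, 0) (21.3223, 0)]  |A|=341.4842
10. canonical 5-gon: [(17.5571, 8.7502) (0.8662, 27.3524) (0, 27.4116) (0, 0) (21.3223, 0)]
11. shoelace: 341.4842

Area of P5's cell: 341.4842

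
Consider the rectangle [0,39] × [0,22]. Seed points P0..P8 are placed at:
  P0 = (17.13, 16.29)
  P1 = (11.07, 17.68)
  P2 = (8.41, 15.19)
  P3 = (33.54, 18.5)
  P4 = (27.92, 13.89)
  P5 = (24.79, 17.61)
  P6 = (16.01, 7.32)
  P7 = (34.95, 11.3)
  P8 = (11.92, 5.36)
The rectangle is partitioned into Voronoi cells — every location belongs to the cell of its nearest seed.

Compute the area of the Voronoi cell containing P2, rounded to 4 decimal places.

1. box [0,39]×[0,22]: [(0, 0) (39, 0) (39, 22) (0, 22)]
2. ⊥bis P2·P0 via (12.77,15.74): [(0, 0) (14.7556, 0) (11.9803, 22) (0, 22)]  |A|=294.0946
3. ⊥bis P2·P1 via (9.74,16.435): [(0, 0) (14.7556, 0) (13.1406, 12.8022) (4.5307, 22) (0, 22)]  |A|=259.8345
4. ⊥bis P2·P3 via (20.975,16.845): [(0, 0) (14.7556, 0) (13.1406, 12.8022) (4.5307, 22) (0, 22)]  |A|=259.8345
5. ⊥bis P2·P4 via (18.165,14.54): [(0, 0) (14.7556, 0) (13.1406, 12.8022) (4.5307, 22) (0, 22)]  |A|=259.8345
6. ⊥bis P2·P5 via (16.6,16.4): [(0, 0) (14.7556, 0) (13.1406, 12.8022) (4.5307, 22) (0, 22)]  |A|=259.8345
7. ⊥bis P2·P6 via (12.21,11.255): [(0, 0) (0.5552, 0) (13.2135, 12.2241) (13.1406, 12.8022) (4.5307, 22) (0, 22)]  |A|=173.041
8. ⊥bis P2·P7 via (21.68,13.245): [(0, 0) (0.5552, 0) (13.2135, 12.2241) (13.1406, 12.8022) (4.5307, 22) (0, 22)]  |A|=173.041
9. ⊥bis P2·P8 via (10.165,10.275): [(0, 6.6454) (11.7996, 10.8587) (13.2135, 12.2241) (13.1406, 12.8022) (4.5307, 22) (0, 22)]  |A|=130.8205
10. canonical 6-gon: [(0, 6.6454) (11.7996, 10.8587) (13.2135, 12.2241) (13.1406, 12.8022) (4.5307, 22) (0, 22)]
11. shoelace: 130.8205

Area of P2's cell: 130.8205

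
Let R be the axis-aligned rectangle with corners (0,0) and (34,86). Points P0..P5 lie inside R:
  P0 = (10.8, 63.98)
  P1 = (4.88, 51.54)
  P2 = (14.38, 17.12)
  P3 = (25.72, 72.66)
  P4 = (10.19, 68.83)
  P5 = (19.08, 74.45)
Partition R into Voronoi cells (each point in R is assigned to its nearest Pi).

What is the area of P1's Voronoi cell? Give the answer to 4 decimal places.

1. box [0,34]×[0,86]: [(0, 0) (34, 0) (34, 86) (0, 86)]
2. ⊥bis P1·P0 via (7.84,57.76): [(0, 61.4909) (0, 0) (34, 0) (34, 45.3109)]  |A|=1815.6306
3. ⊥bis P1·P2 via (9.63,34.33): [(0, 61.4909) (0, 31.6721) (34, 41.0562) (34, 45.3109)]  |A|=579.2499
4. ⊥bis P1·P3 via (15.3,62.1): [(30.7448, 46.86) (0, 61.4909) (0, 31.6721) (34, 41.0562) (34, 43.6479)]  |A|=576.5433
5. ⊥bis P1·P4 via (7.535,60.185): [(30.7448, 46.86) (0, 61.4909) (0, 31.6721) (34, 41.0562) (34, 43.6479)]  |A|=576.5433
6. ⊥bis P1·P5 via (11.98,62.995): [(30.7448, 46.86) (0, 61.4909) (0, 31.6721) (34, 41.0562) (34, 43.6479)]  |A|=576.5433
7. canonical 5-gon: [(30.7448, 46.86) (0, 61.4909) (0, 31.6721) (34, 41.0562) (34, 43.6479)]
8. shoelace: 576.5433

Area of P1's cell: 576.5433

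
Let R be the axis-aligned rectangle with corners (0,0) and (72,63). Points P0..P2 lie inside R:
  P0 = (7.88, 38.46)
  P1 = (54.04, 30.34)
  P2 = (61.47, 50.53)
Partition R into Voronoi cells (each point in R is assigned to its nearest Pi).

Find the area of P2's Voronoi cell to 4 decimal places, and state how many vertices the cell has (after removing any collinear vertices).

1. box [0,72]×[0,63]: [(0, 0) (72, 0) (72, 63) (0, 63)]
2. ⊥bis P2·P0 via (34.675,44.495): [(44.6965, 0) (72, 0) (72, 63) (30.5071, 63)]  |A|=2167.0837
3. ⊥bis P2·P1 via (57.755,40.435): [(33.5862, 49.3292) (72, 35.1928) (72, 63) (30.5071, 63)]  |A|=817.7104
4. canonical 4-gon: [(33.5862, 49.3292) (72, 35.1928) (72, 63) (30.5071, 63)]
5. shoelace: 817.7104

Area of P2's cell: 817.7104 (4 vertices)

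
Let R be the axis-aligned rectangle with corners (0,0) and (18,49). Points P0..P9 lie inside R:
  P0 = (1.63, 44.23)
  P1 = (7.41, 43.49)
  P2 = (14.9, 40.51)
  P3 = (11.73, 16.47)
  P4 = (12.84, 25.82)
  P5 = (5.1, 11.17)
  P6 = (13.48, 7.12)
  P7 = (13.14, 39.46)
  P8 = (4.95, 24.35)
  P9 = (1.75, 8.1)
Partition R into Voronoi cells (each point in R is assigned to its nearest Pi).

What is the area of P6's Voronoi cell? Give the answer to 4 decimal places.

Area of P6's cell: 117.9817

1. box [0,18]×[0,49]: [(0, 0) (18, 0) (18, 49) (0, 49)]
2. ⊥bis P6·P0 via (7.555,25.675): [(0, 23.2625) (0, 0) (18, 0) (18, 29.0103)]  |A|=470.4555
3. ⊥bis P6·P1 via (10.445,25.305): [(1.9632, 23.8894) (0, 23.2625) (0, 0) (18, 0) (18, 26.5659)]  |A|=450.8553
4. ⊥bis P6·P2 via (14.19,23.815): [(4.0907, 24.2445) (1.9632, 23.8894) (0, 23.2625) (0, 0) (18, 0) (18, 23.653)]  |A|=430.5969
5. ⊥bis P6·P3 via (12.605,11.795): [(0, 9.4358) (0, 0) (18, 0) (18, 12.8048)]  |A|=200.1648
6. ⊥bis P6·P4 via (13.16,16.47): [(0, 9.4358) (0, 0) (18, 0) (18, 12.8048)]  |A|=200.1648
7. ⊥bis P6·P5 via (9.29,9.145): [(10.3684, 11.3764) (4.8703, 0) (18, 0) (18, 12.8048)]  |A|=123.5447
8. ⊥bis P6·P7 via (13.31,23.29): [(10.3684, 11.3764) (4.8703, 0) (18, 0) (18, 12.8048)]  |A|=123.5447
9. ⊥bis P6·P8 via (9.215,15.735): [(10.3684, 11.3764) (4.8703, 0) (18, 0) (18, 12.8048)]  |A|=123.5447
10. ⊥bis P6·P9 via (7.615,7.61): [(10.3684, 11.3764) (7.42, 5.2757) (6.9792, 0) (18, 0) (18, 12.8048)]  |A|=117.9817
11. canonical 5-gon: [(10.3684, 11.3764) (7.42, 5.2757) (6.9792, 0) (18, 0) (18, 12.8048)]
12. shoelace: 117.9817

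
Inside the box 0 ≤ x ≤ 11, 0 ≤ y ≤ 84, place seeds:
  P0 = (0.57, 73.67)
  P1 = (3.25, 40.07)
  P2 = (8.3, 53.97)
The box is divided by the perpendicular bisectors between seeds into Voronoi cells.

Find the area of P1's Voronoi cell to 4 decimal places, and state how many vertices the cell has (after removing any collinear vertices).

1. box [0,11]×[0,84]: [(0, 0) (11, 0) (11, 84) (0, 84)]
2. ⊥bis P1·P0 via (1.91,56.87): [(0, 56.7177) (0, 0) (11, 0) (11, 57.595)]  |A|=628.7198
3. ⊥bis P1·P2 via (5.775,47.02): [(0, 49.1181) (0, 0) (11, 0) (11, 45.1217)]  |A|=518.319
4. canonical 4-gon: [(0, 49.1181) (0, 0) (11, 0) (11, 45.1217)]
5. shoelace: 518.319

Area of P1's cell: 518.3190 (4 vertices)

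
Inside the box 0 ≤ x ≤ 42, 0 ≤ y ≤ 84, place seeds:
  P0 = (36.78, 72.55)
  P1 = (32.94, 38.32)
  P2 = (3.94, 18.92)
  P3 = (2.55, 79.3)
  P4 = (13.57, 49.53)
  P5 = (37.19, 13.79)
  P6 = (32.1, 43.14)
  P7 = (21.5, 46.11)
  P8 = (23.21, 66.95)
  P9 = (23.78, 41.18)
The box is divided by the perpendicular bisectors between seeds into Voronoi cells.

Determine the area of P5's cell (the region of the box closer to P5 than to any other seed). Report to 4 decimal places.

Area of P5's cell: 560.4703

1. box [0,42]×[0,84]: [(0, 0) (42, 0) (42, 84) (0, 84)]
2. ⊥bis P5·P0 via (36.985,43.17): [(0, 42.9119) (0, 0) (42, 0) (42, 43.205)]  |A|=1808.4555
3. ⊥bis P5·P1 via (35.065,26.055): [(0, 19.9797) (0, 0) (42, 0) (42, 27.2565)]  |A|=991.9618
4. ⊥bis P5·P2 via (20.565,16.355): [(21.7044, 23.7402) (18.0417, 0) (42, 0) (42, 27.2565)]  |A|=560.9813
5. ⊥bis P5·P3 via (19.87,46.545): [(21.7044, 23.7402) (18.0417, 0) (42, 0) (42, 27.2565)]  |A|=560.9813
6. ⊥bis P5·P4 via (25.38,31.66): [(21.7044, 23.7402) (18.0417, 0) (42, 0) (42, 27.2565)]  |A|=560.9813
7. ⊥bis P5·P6 via (34.645,28.465): [(21.7044, 23.7402) (18.0417, 0) (42, 0) (42, 27.2565)]  |A|=560.9813
8. ⊥bis P5·P7 via (29.345,29.95): [(21.7044, 23.7402) (18.0417, 0) (42, 0) (42, 27.2565)]  |A|=560.9813
9. ⊥bis P5·P8 via (30.2,40.37): [(21.7044, 23.7402) (18.0417, 0) (42, 0) (42, 27.2565)]  |A|=560.9813
10. ⊥bis P5·P9 via (30.485,27.485): [(23.4561, 24.0437) (21.612, 23.1408) (18.0417, 0) (42, 0) (42, 27.2565)]  |A|=560.4703
11. canonical 5-gon: [(23.4561, 24.0437) (21.612, 23.1408) (18.0417, 0) (42, 0) (42, 27.2565)]
12. shoelace: 560.4703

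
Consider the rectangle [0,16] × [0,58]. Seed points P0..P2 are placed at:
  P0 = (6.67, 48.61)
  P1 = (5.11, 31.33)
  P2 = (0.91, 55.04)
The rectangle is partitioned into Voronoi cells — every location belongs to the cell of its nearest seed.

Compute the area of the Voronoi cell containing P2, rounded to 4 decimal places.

Area of P2's cell: 51.1199

1. box [0,16]×[0,58]: [(0, 0) (16, 0) (16, 58) (0, 58)]
2. ⊥bis P2·P0 via (3.79,51.825): [(0, 48.4299) (10.6833, 58) (0, 58)]  |A|=51.1199
3. ⊥bis P2·P1 via (3.01,43.185): [(0, 48.4299) (10.6833, 58) (0, 58)]  |A|=51.1199
4. canonical 3-gon: [(0, 48.4299) (10.6833, 58) (0, 58)]
5. shoelace: 51.1199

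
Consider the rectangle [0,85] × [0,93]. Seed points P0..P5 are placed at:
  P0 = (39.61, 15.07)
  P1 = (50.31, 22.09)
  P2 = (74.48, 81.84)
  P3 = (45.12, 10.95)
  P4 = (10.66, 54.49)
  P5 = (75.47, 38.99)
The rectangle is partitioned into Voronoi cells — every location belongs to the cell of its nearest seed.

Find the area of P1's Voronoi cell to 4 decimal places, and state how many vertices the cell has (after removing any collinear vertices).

Area of P1's cell: 1014.2309 (5 vertices)

1. box [0,85]×[0,93]: [(0, 0) (85, 0) (85, 93) (0, 93)]
2. ⊥bis P1·P0 via (44.96,18.58): [(0, 87.1088) (57.1499, 0) (85, 0) (85, 93) (0, 93)]  |A|=5415.8725
3. ⊥bis P1·P2 via (62.395,51.965): [(8.8451, 73.6269) (57.1499, 0) (85, 0) (85, 42.8209)]  |A|=2655.7692
4. ⊥bis P1·P3 via (47.715,16.52): [(8.8451, 73.6269) (45.6937, 17.4617) (83.1741, 0) (85, 0) (85, 42.8209)]  |A|=2428.5553
5. ⊥bis P1·P4 via (30.485,38.29): [(46.8109, 58.2691) (31.3413, 39.3379) (45.6937, 17.4617) (83.1741, 0) (85, 0) (85, 42.8209)]  |A|=1950.3962
6. ⊥bis P1·P5 via (62.89,30.54): [(45.4132, 56.5587) (31.3413, 39.3379) (45.6937, 17.4617) (83.1741, 0) (83.4038, 0)]  |A|=1014.2309
7. canonical 5-gon: [(45.4132, 56.5587) (31.3413, 39.3379) (45.6937, 17.4617) (83.1741, 0) (83.4038, 0)]
8. shoelace: 1014.2309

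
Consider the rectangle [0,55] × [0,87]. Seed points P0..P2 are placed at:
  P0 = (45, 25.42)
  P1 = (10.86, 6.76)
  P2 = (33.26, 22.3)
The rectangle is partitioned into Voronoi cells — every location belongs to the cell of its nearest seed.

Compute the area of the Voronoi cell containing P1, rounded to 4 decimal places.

1. box [0,55]×[0,87]: [(0, 0) (55, 0) (55, 87) (0, 87)]
2. ⊥bis P1·P0 via (27.93,16.09): [(0, 67.1902) (0, 0) (36.7244, 0)]  |A|=1233.759
3. ⊥bis P1·P2 via (22.06,14.53): [(0, 46.3282) (0, 0) (32.1402, 0)]  |A|=744.4985
4. canonical 3-gon: [(0, 46.3282) (0, 0) (32.1402, 0)]
5. shoelace: 744.4985

Area of P1's cell: 744.4985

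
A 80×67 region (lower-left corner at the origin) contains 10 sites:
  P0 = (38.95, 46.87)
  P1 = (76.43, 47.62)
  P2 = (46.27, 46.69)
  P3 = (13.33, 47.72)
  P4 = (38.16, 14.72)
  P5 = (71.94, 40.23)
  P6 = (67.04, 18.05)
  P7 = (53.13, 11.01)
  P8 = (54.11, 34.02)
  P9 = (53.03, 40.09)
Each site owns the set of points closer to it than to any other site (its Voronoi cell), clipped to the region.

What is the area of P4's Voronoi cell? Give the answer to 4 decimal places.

Area of P4's cell: 1141.3856

1. box [0,80]×[0,67]: [(0, 0) (80, 0) (80, 67) (0, 67)]
2. ⊥bis P4·P0 via (38.555,30.795): [(0, 31.7424) (0, 0) (80, 0) (80, 29.7766)]  |A|=2460.7594
3. ⊥bis P4·P1 via (57.295,31.17): [(58.0288, 30.3165) (0, 31.7424) (0, 0) (80, 0) (80, 4.759)]  |A|=2185.926
4. ⊥bis P4·P2 via (42.215,30.705): [(62.0121, 25.683) (42.2147, 30.7051) (0, 31.7424) (0, 0) (80, 0) (80, 4.759)]  |A|=2150.0626
5. ⊥bis P4·P3 via (25.745,31.22): [(62.0121, 25.683) (42.2147, 30.7051) (25.6031, 31.1133) (0, 11.8488) (0, 0) (80, 0) (80, 4.759)]  |A|=1895.394
6. ⊥bis P4·P5 via (55.05,27.475): [(55.0742, 27.4429) (42.2147, 30.7051) (25.6031, 31.1133) (0, 11.8488) (0, 0) (75.7986, 0)]  |A|=1721.6782
7. ⊥bis P4·P6 via (52.6,16.385): [(51.212, 28.4227) (42.2147, 30.7051) (25.6031, 31.1133) (0, 11.8488) (0, 0) (54.4893, 0)]  |A|=1376.0012
8. ⊥bis P4·P7 via (45.645,12.865): [(49.6019, 28.8311) (42.2147, 30.7051) (25.6031, 31.1133) (0, 11.8488) (0, 0) (42.4567, 0)]  |A|=1180.3319
9. ⊥bis P4·P8 via (46.135,24.37): [(48.0949, 22.7503) (38.3546, 30.7999) (25.6031, 31.1133) (0, 11.8488) (0, 0) (42.4567, 0)]  |A|=1141.3856
10. ⊥bis P4·P9 via (45.595,27.405): [(48.0949, 22.7503) (38.3546, 30.7999) (25.6031, 31.1133) (0, 11.8488) (0, 0) (42.4567, 0)]  |A|=1141.3856
11. canonical 6-gon: [(48.0949, 22.7503) (38.3546, 30.7999) (25.6031, 31.1133) (0, 11.8488) (0, 0) (42.4567, 0)]
12. shoelace: 1141.3856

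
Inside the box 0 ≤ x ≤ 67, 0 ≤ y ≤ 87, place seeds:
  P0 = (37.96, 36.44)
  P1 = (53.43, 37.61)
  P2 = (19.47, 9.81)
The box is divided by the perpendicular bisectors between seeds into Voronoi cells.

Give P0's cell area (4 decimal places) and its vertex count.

Area of P0's cell: 2664.5040 (4 vertices)

1. box [0,67]×[0,87]: [(0, 0) (67, 0) (67, 87) (0, 87)]
2. ⊥bis P0·P1 via (45.695,37.025): [(0, 0) (48.4952, 0) (41.9154, 87) (0, 87)]  |A|=3932.8606
3. ⊥bis P0·P2 via (28.715,23.125): [(0, 43.0627) (47.7456, 9.9115) (41.9154, 87) (0, 87)]  |A|=2664.504
4. canonical 4-gon: [(0, 43.0627) (47.7456, 9.9115) (41.9154, 87) (0, 87)]
5. shoelace: 2664.504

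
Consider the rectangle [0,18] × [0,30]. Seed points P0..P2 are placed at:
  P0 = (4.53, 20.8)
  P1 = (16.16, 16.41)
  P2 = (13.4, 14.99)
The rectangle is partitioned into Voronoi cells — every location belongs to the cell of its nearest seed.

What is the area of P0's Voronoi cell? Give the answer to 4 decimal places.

Area of P0's cell: 208.7606

1. box [0,18]×[0,30]: [(0, 0) (18, 0) (18, 30) (0, 30)]
2. ⊥bis P0·P1 via (10.345,18.605): [(0, 0) (3.3221, 0) (14.6463, 30) (0, 30)]  |A|=269.5264
3. ⊥bis P0·P2 via (8.965,17.895): [(0, 4.2083) (11.5894, 21.9015) (14.6463, 30) (0, 30)]  |A|=208.7606
4. canonical 4-gon: [(0, 4.2083) (11.5894, 21.9015) (14.6463, 30) (0, 30)]
5. shoelace: 208.7606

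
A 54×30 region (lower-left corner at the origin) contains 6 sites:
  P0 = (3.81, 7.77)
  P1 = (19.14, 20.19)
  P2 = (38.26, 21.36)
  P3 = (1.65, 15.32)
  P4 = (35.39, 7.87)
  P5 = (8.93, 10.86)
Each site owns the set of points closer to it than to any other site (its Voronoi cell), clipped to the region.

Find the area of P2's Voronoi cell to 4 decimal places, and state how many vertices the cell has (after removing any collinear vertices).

Area of P2's cell: 415.5917 (4 vertices)

1. box [0,54]×[0,30]: [(0, 0) (54, 0) (54, 30) (0, 30)]
2. ⊥bis P2·P0 via (21.035,14.565): [(26.7807, 0) (54, 0) (54, 30) (14.9461, 30)]  |A|=994.098
3. ⊥bis P2·P1 via (28.7,20.775): [(29.9713, 0) (54, 0) (54, 30) (28.1355, 30)]  |A|=748.3984
4. ⊥bis P2·P3 via (19.955,18.34): [(29.9713, 0) (54, 0) (54, 30) (28.1355, 30)]  |A|=748.3984
5. ⊥bis P2·P4 via (36.825,14.615): [(28.9747, 16.2851) (54, 10.961) (54, 30) (28.1355, 30)]  |A|=415.5917
6. ⊥bis P2·P5 via (23.595,16.11): [(28.9747, 16.2851) (54, 10.961) (54, 30) (28.1355, 30)]  |A|=415.5917
7. canonical 4-gon: [(28.9747, 16.2851) (54, 10.961) (54, 30) (28.1355, 30)]
8. shoelace: 415.5917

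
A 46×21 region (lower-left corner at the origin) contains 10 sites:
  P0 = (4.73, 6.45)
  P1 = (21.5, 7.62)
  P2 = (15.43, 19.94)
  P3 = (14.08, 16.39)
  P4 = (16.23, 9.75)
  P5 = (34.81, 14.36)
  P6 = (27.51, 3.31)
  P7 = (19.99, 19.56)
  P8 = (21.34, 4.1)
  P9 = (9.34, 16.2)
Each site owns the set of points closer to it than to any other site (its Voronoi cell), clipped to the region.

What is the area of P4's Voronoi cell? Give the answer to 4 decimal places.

1. box [0,46]×[0,21]: [(0, 0) (46, 0) (46, 21) (0, 21)]
2. ⊥bis P4·P0 via (10.48,8.1): [(12.8043, 0) (46, 0) (46, 21) (6.7783, 21)]  |A|=760.3826
3. ⊥bis P4·P1 via (18.865,8.685): [(12.8043, 0) (15.3547, 0) (23.8424, 21) (6.7783, 21)]  |A|=205.9527
4. ⊥bis P4·P2 via (15.83,14.845): [(8.705, 14.2856) (12.8043, 0) (15.3547, 0) (21.5358, 15.293)]  |A|=113.214
5. ⊥bis P4·P3 via (15.155,13.07): [(9.5725, 11.2624) (12.8043, 0) (15.3547, 0) (21.4628, 15.1124)]  |A|=92.4493
6. ⊥bis P4·P5 via (25.52,12.055): [(9.5725, 11.2624) (12.8043, 0) (15.3547, 0) (21.4628, 15.1124)]  |A|=92.4493
7. ⊥bis P4·P6 via (21.87,6.53): [(9.5725, 11.2624) (12.8043, 0) (15.3547, 0) (21.4628, 15.1124)]  |A|=92.4493
8. ⊥bis P4·P7 via (18.11,14.655): [(18.9984, 14.3145) (9.5725, 11.2624) (12.8043, 0) (15.3547, 0) (20.853, 13.6037)]  |A|=90.8335
9. ⊥bis P4·P8 via (18.785,6.925): [(18.9984, 14.3145) (9.5725, 11.2624) (12.459, 1.2036) (17.7899, 6.025) (20.853, 13.6037)]  |A|=79.1097
10. ⊥bis P4·P9 via (12.785,12.975): [(18.9984, 14.3145) (11.8818, 12.0101) (9.9501, 9.9467) (12.459, 1.2036) (17.7899, 6.025) (20.853, 13.6037)]  |A|=77.4494
11. canonical 6-gon: [(18.9984, 14.3145) (11.8818, 12.0101) (9.9501, 9.9467) (12.459, 1.2036) (17.7899, 6.025) (20.853, 13.6037)]
12. shoelace: 77.4494

Area of P4's cell: 77.4494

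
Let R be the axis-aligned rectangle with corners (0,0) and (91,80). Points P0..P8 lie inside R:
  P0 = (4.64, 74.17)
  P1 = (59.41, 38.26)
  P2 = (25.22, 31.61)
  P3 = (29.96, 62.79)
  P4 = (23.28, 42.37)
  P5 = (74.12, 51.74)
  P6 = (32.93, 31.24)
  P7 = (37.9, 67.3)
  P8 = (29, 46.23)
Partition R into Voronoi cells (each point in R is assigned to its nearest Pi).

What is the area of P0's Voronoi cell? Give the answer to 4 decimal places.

Area of P0's cell: 438.8217

1. box [0,91]×[0,80]: [(0, 0) (91, 0) (91, 80) (0, 80)]
2. ⊥bis P0·P1 via (32.025,56.215): [(0, 7.3704) (47.6197, 80) (0, 80)]  |A|=1729.2981
3. ⊥bis P0·P2 via (14.93,52.89): [(0, 45.6706) (36.7688, 63.4502) (47.6197, 80) (0, 80)]  |A|=1025.1736
4. ⊥bis P0·P3 via (17.3,68.48): [(0, 45.6706) (9.0056, 50.0252) (22.4776, 80) (0, 80)]  |A|=491.4588
5. ⊥bis P0·P4 via (13.96,58.27): [(0, 50.0872) (12.2645, 57.2761) (22.4776, 80) (0, 80)]  |A|=438.8217
6. ⊥bis P0·P5 via (39.38,62.955): [(0, 50.0872) (12.2645, 57.2761) (22.4776, 80) (0, 80)]  |A|=438.8217
7. ⊥bis P0·P6 via (18.785,52.705): [(0, 50.0872) (12.2645, 57.2761) (22.4776, 80) (0, 80)]  |A|=438.8217
8. ⊥bis P0·P7 via (21.27,70.735): [(0, 50.0872) (12.2645, 57.2761) (22.4776, 80) (0, 80)]  |A|=438.8217
9. ⊥bis P0·P8 via (16.82,60.2): [(0, 50.0872) (12.2645, 57.2761) (22.4776, 80) (0, 80)]  |A|=438.8217
10. canonical 4-gon: [(0, 50.0872) (12.2645, 57.2761) (22.4776, 80) (0, 80)]
11. shoelace: 438.8217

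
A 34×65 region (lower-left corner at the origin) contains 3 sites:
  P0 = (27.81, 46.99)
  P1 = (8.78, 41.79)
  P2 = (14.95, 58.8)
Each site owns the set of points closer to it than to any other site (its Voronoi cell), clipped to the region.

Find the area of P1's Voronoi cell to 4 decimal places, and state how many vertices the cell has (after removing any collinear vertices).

Area of P1's cell: 1205.4634 (4 vertices)

1. box [0,34]×[0,65]: [(0, 0) (34, 0) (34, 65) (0, 65)]
2. ⊥bis P1·P0 via (18.295,44.39): [(0, 0) (30.4247, 0) (12.6633, 65) (0, 65)]  |A|=1400.3584
3. ⊥bis P1·P2 via (11.865,50.295): [(0, 54.5988) (0, 0) (30.4247, 0) (17.2114, 48.3557)]  |A|=1205.4634
4. canonical 4-gon: [(0, 54.5988) (0, 0) (30.4247, 0) (17.2114, 48.3557)]
5. shoelace: 1205.4634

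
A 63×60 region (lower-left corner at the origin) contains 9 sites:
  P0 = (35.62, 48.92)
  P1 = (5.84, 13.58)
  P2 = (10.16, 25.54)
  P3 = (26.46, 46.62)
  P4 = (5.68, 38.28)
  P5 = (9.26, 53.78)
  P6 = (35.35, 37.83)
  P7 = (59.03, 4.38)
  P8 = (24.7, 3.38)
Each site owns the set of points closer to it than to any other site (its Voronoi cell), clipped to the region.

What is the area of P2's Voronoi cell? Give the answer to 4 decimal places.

Area of P2's cell: 355.1819

1. box [0,63]×[0,60]: [(0, 0) (63, 0) (63, 60) (0, 60)]
2. ⊥bis P2·P0 via (22.89,37.23): [(0, 0) (57.0784, 0) (1.9802, 60) (0, 60)]  |A|=1771.7599
3. ⊥bis P2·P1 via (8,19.56): [(0, 22.4496) (54.5602, 2.7423) (1.9802, 60) (0, 60)]  |A|=1081.0695
4. ⊥bis P2·P3 via (18.31,36.08): [(0, 50.2381) (0, 22.4496) (54.5602, 2.7423) (37.7496, 21.0485)]  |A|=858.2495
5. ⊥bis P2·P4 via (7.92,31.91): [(18.769, 35.725) (0, 29.1249) (0, 22.4496) (54.5602, 2.7423) (37.7496, 21.0485)]  |A|=660.1125
6. ⊥bis P2·P5 via (9.71,39.66): [(18.769, 35.725) (0, 29.1249) (0, 22.4496) (54.5602, 2.7423) (37.7496, 21.0485)]  |A|=660.1125
7. ⊥bis P2·P6 via (22.755,31.685): [(22.0045, 33.2232) (18.769, 35.725) (0, 29.1249) (0, 22.4496) (33.0927, 10.4964)]  |A|=417.3756
8. ⊥bis P2·P7 via (34.595,14.96): [(32.8647, 10.9638) (22.0045, 33.2232) (18.769, 35.725) (0, 29.1249) (0, 22.4496) (32.7205, 10.6308)]  |A|=417.3039
9. ⊥bis P2·P8 via (17.43,14.46): [(27.8297, 21.2837) (22.0045, 33.2232) (18.769, 35.725) (0, 29.1249) (0, 22.4496) (19.095, 15.5525)]  |A|=355.1819
10. canonical 6-gon: [(27.8297, 21.2837) (22.0045, 33.2232) (18.769, 35.725) (0, 29.1249) (0, 22.4496) (19.095, 15.5525)]
11. shoelace: 355.1819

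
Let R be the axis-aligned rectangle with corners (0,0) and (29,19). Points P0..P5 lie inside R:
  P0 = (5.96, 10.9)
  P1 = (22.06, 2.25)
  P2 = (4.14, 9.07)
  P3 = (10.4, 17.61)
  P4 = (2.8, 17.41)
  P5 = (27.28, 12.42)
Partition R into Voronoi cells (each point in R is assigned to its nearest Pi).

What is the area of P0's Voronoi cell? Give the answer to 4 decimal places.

1. box [0,29]×[0,19]: [(0, 0) (29, 0) (29, 19) (0, 19)]
2. ⊥bis P0·P1 via (14.01,6.575): [(0, 0) (10.4775, 0) (20.6855, 19) (0, 19)]  |A|=296.0486
3. ⊥bis P0·P2 via (5.05,9.985): [(0, 15.0074) (12.0837, 2.9897) (20.6855, 19) (0, 19)]  |A|=189.7136
4. ⊥bis P0·P3 via (8.18,14.255): [(0, 15.0074) (12.0837, 2.9897) (15.525, 9.3948) (1.0091, 19) (0, 19)]  |A|=95.2156
5. ⊥bis P0·P4 via (4.38,14.155): [(2.0126, 13.0058) (12.0837, 2.9897) (15.525, 9.3948) (6.6592, 15.2613)]  |A|=73.1157
6. ⊥bis P0·P5 via (16.62,11.66): [(2.0126, 13.0058) (12.0837, 2.9897) (15.525, 9.3948) (6.6592, 15.2613)]  |A|=73.1157
7. canonical 4-gon: [(2.0126, 13.0058) (12.0837, 2.9897) (15.525, 9.3948) (6.6592, 15.2613)]
8. shoelace: 73.1157

Area of P0's cell: 73.1157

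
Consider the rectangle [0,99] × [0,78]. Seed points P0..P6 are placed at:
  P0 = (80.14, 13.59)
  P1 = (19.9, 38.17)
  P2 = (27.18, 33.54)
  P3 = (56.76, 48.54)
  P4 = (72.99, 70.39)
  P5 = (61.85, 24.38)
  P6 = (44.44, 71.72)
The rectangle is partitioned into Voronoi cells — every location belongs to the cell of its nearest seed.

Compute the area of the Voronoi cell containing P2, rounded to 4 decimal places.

1. box [0,99]×[0,78]: [(0, 0) (99, 0) (99, 78) (0, 78)]
2. ⊥bis P2·P0 via (53.66,23.565): [(0, 0) (44.7831, 0) (74.1656, 78) (0, 78)]  |A|=4638.9997
3. ⊥bis P2·P1 via (23.54,35.855): [(0.7366, 0) (44.7831, 0) (74.1656, 78) (50.3438, 78)]  |A|=2646.8652
4. ⊥bis P2·P3 via (41.97,41.04): [(35.2569, 54.2782) (0.7366, 0) (44.7831, 0) (52.4544, 20.3647)]  |A|=1500.5729
5. ⊥bis P2·P4 via (50.085,51.965): [(35.2569, 54.2782) (0.7366, 0) (44.7831, 0) (52.4544, 20.3647)]  |A|=1500.5729
6. ⊥bis P2·P5 via (44.515,28.96): [(45.7416, 33.6025) (35.2569, 54.2782) (0.7366, 0) (36.8636, 0)]  |A|=1248.3874
7. ⊥bis P2·P6 via (35.81,52.63): [(45.7416, 33.6025) (36.1768, 52.4642) (34.5663, 53.1922) (0.7366, 0) (36.8636, 0)]  |A|=1247.2615
8. canonical 5-gon: [(45.7416, 33.6025) (36.1768, 52.4642) (34.5663, 53.1922) (0.7366, 0) (36.8636, 0)]
9. shoelace: 1247.2615

Area of P2's cell: 1247.2615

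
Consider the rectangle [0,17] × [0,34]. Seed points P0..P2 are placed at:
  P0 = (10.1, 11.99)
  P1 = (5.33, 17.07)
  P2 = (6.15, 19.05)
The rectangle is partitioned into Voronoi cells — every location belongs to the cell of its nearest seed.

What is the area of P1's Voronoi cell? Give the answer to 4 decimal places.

1. box [0,17]×[0,34]: [(0, 0) (17, 0) (17, 34) (0, 34)]
2. ⊥bis P1·P0 via (7.715,14.53): [(0, 7.2858) (17, 23.2484) (17, 34) (0, 34)]  |A|=318.4594
3. ⊥bis P1·P2 via (5.74,18.06): [(0, 20.4372) (0, 7.2858) (9.7193, 16.412)]  |A|=63.9112
4. canonical 3-gon: [(0, 20.4372) (0, 7.2858) (9.7193, 16.412)]
5. shoelace: 63.9112

Area of P1's cell: 63.9112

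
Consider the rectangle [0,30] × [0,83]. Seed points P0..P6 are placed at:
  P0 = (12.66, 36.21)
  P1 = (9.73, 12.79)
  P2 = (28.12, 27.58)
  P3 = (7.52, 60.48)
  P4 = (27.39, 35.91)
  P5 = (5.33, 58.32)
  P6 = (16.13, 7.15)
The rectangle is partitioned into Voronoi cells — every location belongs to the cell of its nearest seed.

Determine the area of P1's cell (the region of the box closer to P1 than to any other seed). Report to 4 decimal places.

Area of P1's cell: 341.2407

1. box [0,30]×[0,83]: [(0, 0) (30, 0) (30, 83) (0, 83)]
2. ⊥bis P1·P0 via (11.195,24.5): [(0, 25.9006) (0, 0) (30, 0) (30, 22.1474)]  |A|=720.7191
3. ⊥bis P1·P2 via (18.925,20.185): [(15.9312, 23.9075) (0, 25.9006) (0, 0) (30, 0) (30, 6.4143)]  |A|=610.0464
4. ⊥bis P1·P3 via (8.625,36.635): [(15.9312, 23.9075) (0, 25.9006) (0, 0) (30, 0) (30, 6.4143)]  |A|=610.0464
5. ⊥bis P1·P4 via (18.56,24.35): [(15.9312, 23.9075) (0, 25.9006) (0, 0) (30, 0) (30, 6.4143)]  |A|=610.0464
6. ⊥bis P1·P5 via (7.53,35.555): [(15.9312, 23.9075) (0, 25.9006) (0, 0) (30, 0) (30, 6.4143)]  |A|=610.0464
7. ⊥bis P1·P6 via (12.93,9.97): [(20.3598, 18.401) (15.9312, 23.9075) (0, 25.9006) (0, 0) (4.1439, 0)]  |A|=341.2407
8. canonical 5-gon: [(20.3598, 18.401) (15.9312, 23.9075) (0, 25.9006) (0, 0) (4.1439, 0)]
9. shoelace: 341.2407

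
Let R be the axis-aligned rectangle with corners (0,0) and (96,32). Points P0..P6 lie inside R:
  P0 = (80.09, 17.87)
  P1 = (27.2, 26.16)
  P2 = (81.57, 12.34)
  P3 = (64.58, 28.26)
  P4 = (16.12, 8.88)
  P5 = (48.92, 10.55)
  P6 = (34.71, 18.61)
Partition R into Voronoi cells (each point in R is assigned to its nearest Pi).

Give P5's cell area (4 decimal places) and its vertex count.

Area of P5's cell: 523.7327 (5 vertices)

1. box [0,96]×[0,32]: [(0, 0) (96, 0) (96, 32) (0, 32)]
2. ⊥bis P5·P0 via (64.505,14.21): [(0, 0) (67.8421, 0) (60.3272, 32) (0, 32)]  |A|=2050.7083
3. ⊥bis P5·P1 via (38.06,18.355): [(24.8684, 0) (67.8421, 0) (60.3272, 32) (47.8666, 32)]  |A|=886.949
4. ⊥bis P5·P2 via (65.245,11.445): [(24.8684, 0) (65.8725, 0) (65.2726, 10.9414) (60.3272, 32) (47.8666, 32)]  |A|=876.1737
5. ⊥bis P5·P3 via (56.75,19.405): [(45.7837, 29.1019) (24.8684, 0) (65.8725, 0) (65.2726, 10.9414) (64.9977, 12.112)]  |A|=706.7297
6. ⊥bis P5·P4 via (32.52,9.715): [(45.7837, 29.1019) (32.4757, 10.5849) (33.0146, 0) (65.8725, 0) (65.2726, 10.9414) (64.9977, 12.112)]  |A|=663.616
7. ⊥bis P5·P6 via (41.815,14.58): [(48.6262, 26.5884) (33.5451, 0) (65.8725, 0) (65.2726, 10.9414) (64.9977, 12.112)]  |A|=523.7327
8. canonical 5-gon: [(48.6262, 26.5884) (33.5451, 0) (65.8725, 0) (65.2726, 10.9414) (64.9977, 12.112)]
9. shoelace: 523.7327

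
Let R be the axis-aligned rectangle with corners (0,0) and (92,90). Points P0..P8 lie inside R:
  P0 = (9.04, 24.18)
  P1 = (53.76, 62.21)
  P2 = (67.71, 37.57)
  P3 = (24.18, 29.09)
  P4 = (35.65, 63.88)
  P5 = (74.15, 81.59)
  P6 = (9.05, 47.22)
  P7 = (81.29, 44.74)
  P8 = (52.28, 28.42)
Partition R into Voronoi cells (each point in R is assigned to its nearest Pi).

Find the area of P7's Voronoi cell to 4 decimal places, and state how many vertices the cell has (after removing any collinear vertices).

1. box [0,92]×[0,90]: [(0, 0) (92, 0) (92, 90) (0, 90)]
2. ⊥bis P7·P0 via (45.165,34.46): [(54.9712, 0) (92, 0) (92, 90) (29.3601, 90)]  |A|=4485.0907
3. ⊥bis P7·P1 via (67.525,53.475): [(48.3518, 23.2611) (54.9712, 0) (92, 0) (92, 90) (90.7031, 90)]  |A|=2438.1107
4. ⊥bis P7·P2 via (74.5,41.155): [(67.7817, 53.8795) (92, 8.01) (92, 90) (90.7031, 90)]  |A|=1016.2535
5. ⊥bis P7·P3 via (52.735,36.915): [(67.7817, 53.8795) (92, 8.01) (92, 90) (90.7031, 90)]  |A|=1016.2535
6. ⊥bis P7·P4 via (58.47,54.31): [(67.7817, 53.8795) (92, 8.01) (92, 90) (90.7031, 90)]  |A|=1016.2535
7. ⊥bis P7·P5 via (77.72,63.165): [(73.1069, 62.2712) (67.7817, 53.8795) (92, 8.01) (92, 65.9319)]  |A|=770.911
8. ⊥bis P7·P6 via (45.17,45.98): [(73.1069, 62.2712) (67.7817, 53.8795) (92, 8.01) (92, 65.9319)]  |A|=770.911
9. ⊥bis P7·P8 via (66.785,36.58): [(73.1069, 62.2712) (67.7817, 53.8795) (92, 8.01) (92, 65.9319)]  |A|=770.911
10. canonical 4-gon: [(73.1069, 62.2712) (67.7817, 53.8795) (92, 8.01) (92, 65.9319)]
11. shoelace: 770.911

Area of P7's cell: 770.9110 (4 vertices)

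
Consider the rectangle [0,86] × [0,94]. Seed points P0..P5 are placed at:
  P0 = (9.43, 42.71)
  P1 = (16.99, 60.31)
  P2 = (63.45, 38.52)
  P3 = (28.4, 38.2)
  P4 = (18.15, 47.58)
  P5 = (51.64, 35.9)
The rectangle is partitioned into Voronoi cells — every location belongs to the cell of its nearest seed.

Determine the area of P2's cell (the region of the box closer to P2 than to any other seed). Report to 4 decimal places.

Area of P2's cell: 2689.3557

1. box [0,86]×[0,94]: [(0, 0) (86, 0) (86, 94) (0, 94)]
2. ⊥bis P2·P0 via (36.44,40.615): [(33.2897, 0) (86, 0) (86, 94) (40.5807, 94)]  |A|=4612.0869
3. ⊥bis P2·P1 via (40.22,49.415): [(36.5088, 41.5021) (33.2897, 0) (86, 0) (86, 94) (61.1306, 94)]  |A|=4072.6745
4. ⊥bis P2·P3 via (45.925,38.36): [(45.7171, 61.1357) (46.2752, 0) (86, 0) (86, 94) (61.1306, 94)]  |A|=3516.2565
5. ⊥bis P2·P4 via (40.8,43.05): [(45.7171, 61.1357) (46.2752, 0) (86, 0) (86, 94) (61.1306, 94)]  |A|=3516.2565
6. ⊥bis P2·P5 via (57.545,37.21): [(50.1434, 70.5735) (65.7999, 0) (86, 0) (86, 94) (61.1306, 94)]  |A|=2689.3557
7. canonical 5-gon: [(50.1434, 70.5735) (65.7999, 0) (86, 0) (86, 94) (61.1306, 94)]
8. shoelace: 2689.3557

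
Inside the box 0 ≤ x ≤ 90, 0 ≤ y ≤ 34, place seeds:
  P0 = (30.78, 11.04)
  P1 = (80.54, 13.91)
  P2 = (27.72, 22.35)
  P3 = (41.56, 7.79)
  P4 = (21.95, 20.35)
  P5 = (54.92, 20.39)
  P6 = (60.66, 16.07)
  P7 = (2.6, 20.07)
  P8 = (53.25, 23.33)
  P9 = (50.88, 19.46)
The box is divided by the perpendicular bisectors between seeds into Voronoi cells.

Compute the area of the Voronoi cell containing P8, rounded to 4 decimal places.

1. box [0,90]×[0,34]: [(0, 0) (90, 0) (90, 34) (0, 34)]
2. ⊥bis P8·P0 via (42.015,17.185): [(51.4144, 0) (90, 0) (90, 34) (32.818, 34)]  |A|=1628.0497
3. ⊥bis P8·P1 via (66.895,18.62): [(51.4144, 0) (60.4677, 0) (72.2039, 34) (32.818, 34)]  |A|=823.4671
4. ⊥bis P8·P2 via (40.485,22.84): [(40.603, 19.7666) (51.4144, 0) (60.4677, 0) (72.2039, 34) (40.0566, 34)]  |A|=771.9522
5. ⊥bis P8·P3 via (47.405,15.56): [(40.567, 20.7039) (62.0389, 4.5516) (72.2039, 34) (40.0566, 34)]  |A|=611.9664
6. ⊥bis P8·P4 via (37.6,21.84): [(40.567, 20.7039) (62.0389, 4.5516) (72.2039, 34) (40.0566, 34)]  |A|=611.9664
7. ⊥bis P8·P5 via (54.085,21.86): [(40.567, 20.7039) (45.5072, 16.9876) (71.4104, 31.7013) (72.2039, 34) (40.0566, 34)]  |A|=329.2801
8. ⊥bis P8·P6 via (56.955,19.7): [(40.567, 20.7039) (45.5072, 16.9876) (65.3287, 28.2467) (70.9655, 34) (40.0566, 34)]  |A|=320.0984
9. ⊥bis P8·P7 via (27.925,21.7): [(40.567, 20.7039) (45.5072, 16.9876) (65.3287, 28.2467) (70.9655, 34) (40.0566, 34)]  |A|=320.0984
10. ⊥bis P8·P9 via (52.065,21.395): [(40.263, 28.6226) (52.6431, 21.041) (65.3287, 28.2467) (70.9655, 34) (40.0566, 34)]  |A|=248.962
11. canonical 5-gon: [(40.263, 28.6226) (52.6431, 21.041) (65.3287, 28.2467) (70.9655, 34) (40.0566, 34)]
12. shoelace: 248.962

Area of P8's cell: 248.9620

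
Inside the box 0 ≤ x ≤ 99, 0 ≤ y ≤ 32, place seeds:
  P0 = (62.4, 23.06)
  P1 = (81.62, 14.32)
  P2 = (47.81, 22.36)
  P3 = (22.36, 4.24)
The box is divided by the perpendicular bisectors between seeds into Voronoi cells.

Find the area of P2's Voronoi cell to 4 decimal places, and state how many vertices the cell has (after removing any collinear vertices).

Area of P2's cell: 712.4573 (4 vertices)

1. box [0,99]×[0,32]: [(0, 0) (99, 0) (99, 32) (0, 32)]
2. ⊥bis P2·P0 via (55.105,22.71): [(0, 0) (56.1946, 0) (54.6593, 32) (0, 32)]  |A|=1773.6619
3. ⊥bis P2·P1 via (64.715,18.34): [(0, 0) (56.1946, 0) (54.6593, 32) (0, 32)]  |A|=1773.6619
4. ⊥bis P2·P3 via (35.085,13.3): [(44.5544, 0) (56.1946, 0) (54.6593, 32) (21.7709, 32)]  |A|=712.4573
5. canonical 4-gon: [(44.5544, 0) (56.1946, 0) (54.6593, 32) (21.7709, 32)]
6. shoelace: 712.4573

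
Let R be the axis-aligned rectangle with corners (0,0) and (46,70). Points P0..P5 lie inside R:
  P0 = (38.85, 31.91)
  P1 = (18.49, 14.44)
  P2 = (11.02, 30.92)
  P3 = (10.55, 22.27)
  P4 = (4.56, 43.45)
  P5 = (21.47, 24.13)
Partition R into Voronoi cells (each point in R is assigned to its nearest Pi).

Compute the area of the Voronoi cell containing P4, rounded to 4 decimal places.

Area of P4's cell: 844.6695

1. box [0,46]×[0,70]: [(0, 0) (46, 0) (46, 70) (0, 70)]
2. ⊥bis P4·P0 via (21.705,37.68): [(0, 0) (9.0241, 0) (32.582, 70) (0, 70)]  |A|=1456.2149
3. ⊥bis P4·P1 via (11.525,28.945): [(0, 23.4109) (20.1609, 33.0918) (32.582, 70) (0, 70)]  |A|=1070.9103
4. ⊥bis P4·P2 via (7.79,37.185): [(0, 33.1688) (24.4247, 45.7612) (32.582, 70) (0, 70)]  |A|=844.6695
5. ⊥bis P4·P3 via (7.555,32.86): [(0, 33.1688) (24.4247, 45.7612) (32.582, 70) (0, 70)]  |A|=844.6695
6. ⊥bis P4·P5 via (13.015,33.79): [(0, 33.1688) (24.4247, 45.7612) (32.582, 70) (0, 70)]  |A|=844.6695
7. canonical 4-gon: [(0, 33.1688) (24.4247, 45.7612) (32.582, 70) (0, 70)]
8. shoelace: 844.6695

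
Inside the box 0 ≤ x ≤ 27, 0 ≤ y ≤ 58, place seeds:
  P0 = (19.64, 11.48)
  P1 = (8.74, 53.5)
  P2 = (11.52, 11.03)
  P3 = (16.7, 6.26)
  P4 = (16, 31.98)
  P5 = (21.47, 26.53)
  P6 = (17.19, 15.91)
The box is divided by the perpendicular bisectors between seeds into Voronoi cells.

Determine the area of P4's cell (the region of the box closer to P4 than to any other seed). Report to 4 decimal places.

1. box [0,27]×[0,58]: [(0, 0) (27, 0) (27, 58) (0, 58)]
2. ⊥bis P4·P0 via (17.82,21.73): [(0, 18.5659) (27, 23.36) (27, 58) (0, 58)]  |A|=1000.0007
3. ⊥bis P4·P1 via (12.37,42.74): [(0, 38.5668) (0, 18.5659) (27, 23.36) (27, 47.6756)]  |A|=598.2736
4. ⊥bis P4·P2 via (13.76,21.505): [(0, 38.5668) (0, 24.4475) (15.027, 21.2341) (27, 23.36) (27, 47.6756)]  |A|=554.0822
5. ⊥bis P4·P3 via (16.35,19.12): [(0, 38.5668) (0, 24.4475) (15.027, 21.2341) (27, 23.36) (27, 47.6756)]  |A|=554.0822
6. ⊥bis P4·P5 via (18.735,29.255): [(0, 38.5668) (0, 24.4475) (11.4958, 21.9892) (27, 37.5503) (27, 47.6756)]  |A|=435.803
7. ⊥bis P4·P6 via (16.595,23.945): [(0, 38.5668) (0, 24.4475) (6.0139, 23.1615) (13.1934, 23.6931) (27, 37.5503) (27, 47.6756)]  |A|=430.1375
8. canonical 6-gon: [(0, 38.5668) (0, 24.4475) (6.0139, 23.1615) (13.1934, 23.6931) (27, 37.5503) (27, 47.6756)]
9. shoelace: 430.1375

Area of P4's cell: 430.1375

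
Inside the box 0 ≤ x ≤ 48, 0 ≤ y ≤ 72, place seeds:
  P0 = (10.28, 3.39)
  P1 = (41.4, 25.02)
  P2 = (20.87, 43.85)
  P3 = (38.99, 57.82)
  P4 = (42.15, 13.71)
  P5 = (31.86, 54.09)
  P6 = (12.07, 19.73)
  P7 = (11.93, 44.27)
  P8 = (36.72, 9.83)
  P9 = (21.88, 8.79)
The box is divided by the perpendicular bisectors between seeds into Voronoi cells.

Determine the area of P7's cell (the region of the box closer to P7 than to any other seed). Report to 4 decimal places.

Area of P7's cell: 625.0921

1. box [0,48]×[0,72]: [(0, 0) (48, 0) (48, 72) (0, 72)]
2. ⊥bis P7·P0 via (11.105,23.83): [(0, 24.2782) (48, 22.3408) (48, 72) (0, 72)]  |A|=2337.1425
3. ⊥bis P7·P1 via (26.665,34.645): [(0, 24.2782) (19.3823, 23.4959) (48, 67.3069) (48, 72) (0, 72)]  |A|=1693.7302
4. ⊥bis P7·P2 via (16.4,44.06): [(0, 24.2782) (15.4414, 23.655) (17.7126, 72) (0, 72)]  |A|=796.6034
5. ⊥bis P7·P3 via (25.46,51.045): [(0, 24.2782) (15.4414, 23.655) (17.4771, 66.9872) (14.967, 72) (0, 72)]  |A|=789.7218
6. ⊥bis P7·P4 via (27.04,28.99): [(0, 24.2782) (15.4414, 23.655) (17.4771, 66.9872) (14.967, 72) (0, 72)]  |A|=789.7218
7. ⊥bis P7·P5 via (21.895,49.18): [(0, 24.2782) (15.4414, 23.655) (17.0979, 58.9158) (10.651, 72) (0, 72)]  |A|=750.4058
8. ⊥bis P7·P6 via (12,32): [(0, 31.9315) (15.8345, 32.0219) (17.0979, 58.9158) (10.651, 72) (0, 72)]  |A|=625.0921
9. ⊥bis P7·P8 via (24.325,27.05): [(0, 31.9315) (15.8345, 32.0219) (17.0979, 58.9158) (10.651, 72) (0, 72)]  |A|=625.0921
10. ⊥bis P7·P9 via (16.905,26.53): [(0, 31.9315) (15.8345, 32.0219) (17.0979, 58.9158) (10.651, 72) (0, 72)]  |A|=625.0921
11. canonical 5-gon: [(0, 31.9315) (15.8345, 32.0219) (17.0979, 58.9158) (10.651, 72) (0, 72)]
12. shoelace: 625.0921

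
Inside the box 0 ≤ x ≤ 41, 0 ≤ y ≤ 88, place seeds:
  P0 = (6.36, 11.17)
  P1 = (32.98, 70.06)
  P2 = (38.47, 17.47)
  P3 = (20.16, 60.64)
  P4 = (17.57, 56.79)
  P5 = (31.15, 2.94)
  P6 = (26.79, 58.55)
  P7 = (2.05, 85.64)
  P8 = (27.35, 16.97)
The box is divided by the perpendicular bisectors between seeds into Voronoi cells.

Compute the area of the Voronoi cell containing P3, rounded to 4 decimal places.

1. box [0,41]×[0,88]: [(0, 0) (41, 0) (41, 88) (0, 88)]
2. ⊥bis P3·P0 via (13.26,35.905): [(0, 39.604) (41, 28.1667) (41, 88) (0, 88)]  |A|=2218.7006
3. ⊥bis P3·P1 via (26.57,65.35): [(0, 39.604) (41, 28.1667) (41, 45.7117) (9.927, 88) (0, 88)]  |A|=1561.6891
4. ⊥bis P3·P2 via (29.315,39.055): [(0, 39.604) (18.4649, 34.4531) (41, 44.011) (41, 45.7117) (9.927, 88) (0, 88)]  |A|=1383.1625
5. ⊥bis P3·P4 via (18.865,58.715): [(0, 71.406) (40.8296, 43.9388) (41, 44.011) (41, 45.7117) (9.927, 88) (0, 88)]  |A|=588.7539
6. ⊥bis P3·P5 via (25.655,31.79): [(0, 71.406) (40.8296, 43.9388) (41, 44.011) (41, 45.7117) (9.927, 88) (0, 88)]  |A|=588.7539
7. ⊥bis P3·P6 via (23.475,59.595): [(0, 71.406) (22.4396, 56.3103) (25.6737, 66.5698) (9.927, 88) (0, 88)]  |A|=458.9038
8. ⊥bis P3·P7 via (11.105,73.14): [(4.5167, 68.3675) (22.4396, 56.3103) (25.6737, 66.5698) (17.4622, 77.7451)]  |A|=222.2742
9. ⊥bis P3·P8 via (23.755,38.805): [(4.5167, 68.3675) (22.4396, 56.3103) (25.6737, 66.5698) (17.4622, 77.7451)]  |A|=222.2742
10. canonical 4-gon: [(4.5167, 68.3675) (22.4396, 56.3103) (25.6737, 66.5698) (17.4622, 77.7451)]
11. shoelace: 222.2742

Area of P3's cell: 222.2742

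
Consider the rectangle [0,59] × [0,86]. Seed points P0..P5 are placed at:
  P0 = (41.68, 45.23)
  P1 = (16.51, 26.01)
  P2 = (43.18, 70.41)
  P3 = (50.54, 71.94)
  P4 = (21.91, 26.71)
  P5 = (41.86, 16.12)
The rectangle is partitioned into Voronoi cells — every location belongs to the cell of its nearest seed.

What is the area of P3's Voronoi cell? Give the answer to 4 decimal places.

1. box [0,59]×[0,86]: [(0, 0) (59, 0) (59, 86) (0, 86)]
2. ⊥bis P3·P0 via (46.11,58.585): [(0, 73.8802) (59, 54.3092) (59, 86) (0, 86)]  |A|=1292.4116
3. ⊥bis P3·P1 via (33.525,48.975): [(0, 73.8802) (59, 54.3092) (59, 86) (0, 86)]  |A|=1292.4116
4. ⊥bis P3·P2 via (46.86,71.175): [(49.7266, 57.3853) (59, 54.3092) (59, 86) (43.7782, 86)]  |A|=364.7242
5. ⊥bis P3·P4 via (36.225,49.325): [(49.7266, 57.3853) (59, 54.3092) (59, 86) (43.7782, 86)]  |A|=364.7242
6. ⊥bis P3·P5 via (46.2,44.03): [(49.7266, 57.3853) (59, 54.3092) (59, 86) (43.7782, 86)]  |A|=364.7242
7. canonical 4-gon: [(49.7266, 57.3853) (59, 54.3092) (59, 86) (43.7782, 86)]
8. shoelace: 364.7242

Area of P3's cell: 364.7242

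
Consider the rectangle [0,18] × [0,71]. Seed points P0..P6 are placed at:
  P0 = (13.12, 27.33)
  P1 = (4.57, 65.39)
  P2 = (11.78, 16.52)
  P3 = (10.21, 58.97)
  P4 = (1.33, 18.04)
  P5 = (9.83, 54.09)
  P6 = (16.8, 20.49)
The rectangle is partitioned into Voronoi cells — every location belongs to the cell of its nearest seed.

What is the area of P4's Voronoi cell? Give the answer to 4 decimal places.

1. box [0,18]×[0,71]: [(0, 0) (18, 0) (18, 71) (0, 71)]
2. ⊥bis P4·P0 via (7.225,22.685): [(0, 31.8543) (0, 0) (18, 0) (18, 9.0104)]  |A|=367.782
3. ⊥bis P4·P1 via (2.95,41.715): [(0, 31.8543) (0, 0) (18, 0) (18, 9.0104)]  |A|=367.782
4. ⊥bis P4·P2 via (6.555,17.28): [(7.3231, 22.5605) (0, 31.8543) (0, 0) (4.0415, 0)]  |A|=162.2254
5. ⊥bis P4·P3 via (5.77,38.505): [(7.3231, 22.5605) (0, 31.8543) (0, 0) (4.0415, 0)]  |A|=162.2254
6. ⊥bis P4·P5 via (5.58,36.065): [(7.3231, 22.5605) (0, 31.8543) (0, 0) (4.0415, 0)]  |A|=162.2254
7. ⊥bis P4·P6 via (9.065,19.265): [(7.3231, 22.5605) (0, 31.8543) (0, 0) (4.0415, 0)]  |A|=162.2254
8. canonical 4-gon: [(7.3231, 22.5605) (0, 31.8543) (0, 0) (4.0415, 0)]
9. shoelace: 162.2254

Area of P4's cell: 162.2254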